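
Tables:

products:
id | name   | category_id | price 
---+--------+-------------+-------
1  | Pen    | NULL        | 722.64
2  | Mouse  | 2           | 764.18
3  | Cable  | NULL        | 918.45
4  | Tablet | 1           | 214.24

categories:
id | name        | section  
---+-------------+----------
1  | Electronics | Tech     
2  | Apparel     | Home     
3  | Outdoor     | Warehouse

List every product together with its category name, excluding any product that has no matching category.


INNER JOIN keeps only products rows whose category_id matches an id in categories. Walk through each product:
  - product 1 (Pen): category_id=NULL, no match -> dropped
  - product 2 (Mouse): category_id=2 -> matches Apparel
  - product 3 (Cable): category_id=NULL, no match -> dropped
  - product 4 (Tablet): category_id=1 -> matches Electronics
So 2 of 4 rows are dropped.

SQL:
SELECT a.name, b.name AS category
FROM products a
INNER JOIN categories b ON a.category_id = b.id

Result:
name   | category   
-------+------------
Mouse  | Apparel    
Tablet | Electronics


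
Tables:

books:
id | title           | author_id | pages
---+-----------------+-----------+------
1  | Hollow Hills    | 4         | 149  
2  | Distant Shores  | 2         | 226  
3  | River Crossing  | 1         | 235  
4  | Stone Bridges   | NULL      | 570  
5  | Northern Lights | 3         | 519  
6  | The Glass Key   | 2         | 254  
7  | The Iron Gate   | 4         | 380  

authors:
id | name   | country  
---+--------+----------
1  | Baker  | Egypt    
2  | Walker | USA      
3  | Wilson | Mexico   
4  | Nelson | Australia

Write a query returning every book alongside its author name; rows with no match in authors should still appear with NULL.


LEFT JOIN keeps every row from books (the left table); where author_id has no match in authors, the author columns become NULL. Walk through each book:
  - book 1 (Hollow Hills): author_id=4 -> matches Nelson
  - book 2 (Distant Shores): author_id=2 -> matches Walker
  - book 3 (River Crossing): author_id=1 -> matches Baker
  - book 4 (Stone Bridges): author_id=NULL, no match -> kept with NULL
  - book 5 (Northern Lights): author_id=3 -> matches Wilson
  - book 6 (The Glass Key): author_id=2 -> matches Walker
  - book 7 (The Iron Gate): author_id=4 -> matches Nelson
All 7 rows appear; 1 has NULL author.

SQL:
SELECT a.title, b.name AS author
FROM books a
LEFT JOIN authors b ON a.author_id = b.id

Result:
title           | author
----------------+-------
Hollow Hills    | Nelson
Distant Shores  | Walker
River Crossing  | Baker 
Stone Bridges   | NULL  
Northern Lights | Wilson
The Glass Key   | Walker
The Iron Gate   | Nelson


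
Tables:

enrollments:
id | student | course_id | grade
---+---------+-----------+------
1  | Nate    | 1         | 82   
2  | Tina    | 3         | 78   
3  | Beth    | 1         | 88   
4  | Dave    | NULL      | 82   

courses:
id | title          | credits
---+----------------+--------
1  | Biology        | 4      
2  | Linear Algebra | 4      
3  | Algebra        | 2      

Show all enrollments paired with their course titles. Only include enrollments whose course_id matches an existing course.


INNER JOIN keeps only enrollments rows whose course_id matches an id in courses. Walk through each enrollment:
  - enrollment 1 (Nate): course_id=1 -> matches Biology
  - enrollment 2 (Tina): course_id=3 -> matches Algebra
  - enrollment 3 (Beth): course_id=1 -> matches Biology
  - enrollment 4 (Dave): course_id=NULL, no match -> dropped
So 1 of 4 rows is dropped.

SQL:
SELECT a.student, b.title AS course
FROM enrollments a
INNER JOIN courses b ON a.course_id = b.id

Result:
student | course 
--------+--------
Nate    | Biology
Tina    | Algebra
Beth    | Biology


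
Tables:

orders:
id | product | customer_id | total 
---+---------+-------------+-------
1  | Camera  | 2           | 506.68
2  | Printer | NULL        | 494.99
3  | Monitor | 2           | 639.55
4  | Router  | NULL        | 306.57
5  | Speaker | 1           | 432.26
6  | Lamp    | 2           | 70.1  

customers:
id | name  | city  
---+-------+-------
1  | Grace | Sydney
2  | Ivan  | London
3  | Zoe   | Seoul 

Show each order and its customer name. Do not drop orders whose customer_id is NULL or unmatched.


LEFT JOIN keeps every row from orders (the left table); where customer_id has no match in customers, the customer columns become NULL. Walk through each order:
  - order 1 (Camera): customer_id=2 -> matches Ivan
  - order 2 (Printer): customer_id=NULL, no match -> kept with NULL
  - order 3 (Monitor): customer_id=2 -> matches Ivan
  - order 4 (Router): customer_id=NULL, no match -> kept with NULL
  - order 5 (Speaker): customer_id=1 -> matches Grace
  - order 6 (Lamp): customer_id=2 -> matches Ivan
All 6 rows appear; 2 have NULL customer.

SQL:
SELECT a.product, b.name AS customer
FROM orders a
LEFT JOIN customers b ON a.customer_id = b.id

Result:
product | customer
--------+---------
Camera  | Ivan    
Printer | NULL    
Monitor | Ivan    
Router  | NULL    
Speaker | Grace   
Lamp    | Ivan    


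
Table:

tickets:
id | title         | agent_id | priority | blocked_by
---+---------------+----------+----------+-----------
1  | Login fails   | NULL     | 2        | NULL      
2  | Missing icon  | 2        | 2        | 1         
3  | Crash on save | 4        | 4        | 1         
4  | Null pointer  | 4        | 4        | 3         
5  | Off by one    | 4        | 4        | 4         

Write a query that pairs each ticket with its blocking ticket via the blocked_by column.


This is a self-join: tickets is joined to a second copy of itself, matching each row's blocked_by to another row's id. Use LEFT JOIN so rows with blocked_by=NULL are kept.
  - ticket 1 (Login fails): blocked_by=NULL -> NULL
  - ticket 2 (Missing icon): blocked_by=1 -> Login fails
  - ticket 3 (Crash on save): blocked_by=1 -> Login fails
  - ticket 4 (Null pointer): blocked_by=3 -> Crash on save
  - ticket 5 (Off by one): blocked_by=4 -> Null pointer

SQL:
SELECT a.title AS item, b.title AS blocked_by
FROM tickets a
LEFT JOIN tickets b ON a.blocked_by = b.id

Result:
item          | blocked_by   
--------------+--------------
Login fails   | NULL         
Missing icon  | Login fails  
Crash on save | Login fails  
Null pointer  | Crash on save
Off by one    | Null pointer 


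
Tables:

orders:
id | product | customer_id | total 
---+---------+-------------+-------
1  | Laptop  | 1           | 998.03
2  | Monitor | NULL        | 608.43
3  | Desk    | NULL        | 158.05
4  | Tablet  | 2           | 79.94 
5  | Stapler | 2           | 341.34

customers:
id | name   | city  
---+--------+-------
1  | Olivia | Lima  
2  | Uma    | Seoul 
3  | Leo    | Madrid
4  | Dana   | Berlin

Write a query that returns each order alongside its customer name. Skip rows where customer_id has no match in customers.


INNER JOIN keeps only orders rows whose customer_id matches an id in customers. Walk through each order:
  - order 1 (Laptop): customer_id=1 -> matches Olivia
  - order 2 (Monitor): customer_id=NULL, no match -> dropped
  - order 3 (Desk): customer_id=NULL, no match -> dropped
  - order 4 (Tablet): customer_id=2 -> matches Uma
  - order 5 (Stapler): customer_id=2 -> matches Uma
So 2 of 5 rows are dropped.

SQL:
SELECT a.product, b.name AS customer
FROM orders a
INNER JOIN customers b ON a.customer_id = b.id

Result:
product | customer
--------+---------
Laptop  | Olivia  
Tablet  | Uma     
Stapler | Uma     


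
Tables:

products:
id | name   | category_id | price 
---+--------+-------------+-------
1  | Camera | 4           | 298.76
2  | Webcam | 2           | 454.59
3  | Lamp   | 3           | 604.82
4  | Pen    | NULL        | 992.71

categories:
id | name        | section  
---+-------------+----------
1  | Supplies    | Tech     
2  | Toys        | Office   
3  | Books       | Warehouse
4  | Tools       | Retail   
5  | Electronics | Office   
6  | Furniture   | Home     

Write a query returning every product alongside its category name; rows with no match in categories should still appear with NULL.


LEFT JOIN keeps every row from products (the left table); where category_id has no match in categories, the category columns become NULL. Walk through each product:
  - product 1 (Camera): category_id=4 -> matches Tools
  - product 2 (Webcam): category_id=2 -> matches Toys
  - product 3 (Lamp): category_id=3 -> matches Books
  - product 4 (Pen): category_id=NULL, no match -> kept with NULL
All 4 rows appear; 1 has NULL category.

SQL:
SELECT a.name, b.name AS category
FROM products a
LEFT JOIN categories b ON a.category_id = b.id

Result:
name   | category
-------+---------
Camera | Tools   
Webcam | Toys    
Lamp   | Books   
Pen    | NULL    


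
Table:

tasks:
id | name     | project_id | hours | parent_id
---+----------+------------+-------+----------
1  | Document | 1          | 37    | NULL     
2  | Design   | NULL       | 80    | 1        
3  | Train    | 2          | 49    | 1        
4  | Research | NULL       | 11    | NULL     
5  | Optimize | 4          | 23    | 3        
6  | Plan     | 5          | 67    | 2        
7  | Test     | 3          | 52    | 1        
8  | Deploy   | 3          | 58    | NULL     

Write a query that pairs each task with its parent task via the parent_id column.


This is a self-join: tasks is joined to a second copy of itself, matching each row's parent_id to another row's id. Use LEFT JOIN so rows with parent_id=NULL are kept.
  - task 1 (Document): parent_id=NULL -> NULL
  - task 2 (Design): parent_id=1 -> Document
  - task 3 (Train): parent_id=1 -> Document
  - task 4 (Research): parent_id=NULL -> NULL
  - task 5 (Optimize): parent_id=3 -> Train
  - task 6 (Plan): parent_id=2 -> Design
  - task 7 (Test): parent_id=1 -> Document
  - task 8 (Deploy): parent_id=NULL -> NULL

SQL:
SELECT a.name AS item, b.name AS parent
FROM tasks a
LEFT JOIN tasks b ON a.parent_id = b.id

Result:
item     | parent  
---------+---------
Document | NULL    
Design   | Document
Train    | Document
Research | NULL    
Optimize | Train   
Plan     | Design  
Test     | Document
Deploy   | NULL    


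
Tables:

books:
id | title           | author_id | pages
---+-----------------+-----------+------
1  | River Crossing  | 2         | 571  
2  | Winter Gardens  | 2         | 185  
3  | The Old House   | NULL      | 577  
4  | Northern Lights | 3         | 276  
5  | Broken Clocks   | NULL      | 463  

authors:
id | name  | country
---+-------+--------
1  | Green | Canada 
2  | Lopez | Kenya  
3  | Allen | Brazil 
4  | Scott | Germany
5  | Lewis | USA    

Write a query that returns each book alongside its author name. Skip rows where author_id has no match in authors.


INNER JOIN keeps only books rows whose author_id matches an id in authors. Walk through each book:
  - book 1 (River Crossing): author_id=2 -> matches Lopez
  - book 2 (Winter Gardens): author_id=2 -> matches Lopez
  - book 3 (The Old House): author_id=NULL, no match -> dropped
  - book 4 (Northern Lights): author_id=3 -> matches Allen
  - book 5 (Broken Clocks): author_id=NULL, no match -> dropped
So 2 of 5 rows are dropped.

SQL:
SELECT a.title, b.name AS author
FROM books a
INNER JOIN authors b ON a.author_id = b.id

Result:
title           | author
----------------+-------
River Crossing  | Lopez 
Winter Gardens  | Lopez 
Northern Lights | Allen 


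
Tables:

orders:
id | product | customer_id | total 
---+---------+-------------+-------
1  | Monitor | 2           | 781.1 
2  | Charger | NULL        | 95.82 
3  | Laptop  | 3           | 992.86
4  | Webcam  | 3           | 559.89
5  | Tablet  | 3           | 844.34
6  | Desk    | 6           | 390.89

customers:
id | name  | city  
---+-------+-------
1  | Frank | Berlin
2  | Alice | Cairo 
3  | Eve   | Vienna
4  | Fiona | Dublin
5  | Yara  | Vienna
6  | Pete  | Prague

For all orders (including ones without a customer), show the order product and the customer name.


LEFT JOIN keeps every row from orders (the left table); where customer_id has no match in customers, the customer columns become NULL. Walk through each order:
  - order 1 (Monitor): customer_id=2 -> matches Alice
  - order 2 (Charger): customer_id=NULL, no match -> kept with NULL
  - order 3 (Laptop): customer_id=3 -> matches Eve
  - order 4 (Webcam): customer_id=3 -> matches Eve
  - order 5 (Tablet): customer_id=3 -> matches Eve
  - order 6 (Desk): customer_id=6 -> matches Pete
All 6 rows appear; 1 has NULL customer.

SQL:
SELECT a.product, b.name AS customer
FROM orders a
LEFT JOIN customers b ON a.customer_id = b.id

Result:
product | customer
--------+---------
Monitor | Alice   
Charger | NULL    
Laptop  | Eve     
Webcam  | Eve     
Tablet  | Eve     
Desk    | Pete    


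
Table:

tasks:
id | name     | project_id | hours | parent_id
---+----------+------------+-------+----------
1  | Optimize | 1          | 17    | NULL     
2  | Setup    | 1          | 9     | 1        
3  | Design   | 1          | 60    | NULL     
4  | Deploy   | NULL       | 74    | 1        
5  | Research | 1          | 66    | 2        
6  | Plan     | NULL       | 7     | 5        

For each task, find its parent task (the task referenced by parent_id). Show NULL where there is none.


This is a self-join: tasks is joined to a second copy of itself, matching each row's parent_id to another row's id. Use LEFT JOIN so rows with parent_id=NULL are kept.
  - task 1 (Optimize): parent_id=NULL -> NULL
  - task 2 (Setup): parent_id=1 -> Optimize
  - task 3 (Design): parent_id=NULL -> NULL
  - task 4 (Deploy): parent_id=1 -> Optimize
  - task 5 (Research): parent_id=2 -> Setup
  - task 6 (Plan): parent_id=5 -> Research

SQL:
SELECT a.name AS item, b.name AS parent
FROM tasks a
LEFT JOIN tasks b ON a.parent_id = b.id

Result:
item     | parent  
---------+---------
Optimize | NULL    
Setup    | Optimize
Design   | NULL    
Deploy   | Optimize
Research | Setup   
Plan     | Research


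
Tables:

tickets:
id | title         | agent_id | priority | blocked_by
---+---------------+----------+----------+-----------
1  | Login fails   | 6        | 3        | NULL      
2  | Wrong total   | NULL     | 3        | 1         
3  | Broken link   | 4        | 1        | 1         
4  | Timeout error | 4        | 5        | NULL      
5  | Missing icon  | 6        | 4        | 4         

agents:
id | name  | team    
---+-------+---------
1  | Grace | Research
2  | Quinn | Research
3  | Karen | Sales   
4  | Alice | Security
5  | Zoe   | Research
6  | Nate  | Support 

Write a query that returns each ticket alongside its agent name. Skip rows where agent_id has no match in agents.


INNER JOIN keeps only tickets rows whose agent_id matches an id in agents. Walk through each ticket:
  - ticket 1 (Login fails): agent_id=6 -> matches Nate
  - ticket 2 (Wrong total): agent_id=NULL, no match -> dropped
  - ticket 3 (Broken link): agent_id=4 -> matches Alice
  - ticket 4 (Timeout error): agent_id=4 -> matches Alice
  - ticket 5 (Missing icon): agent_id=6 -> matches Nate
So 1 of 5 rows is dropped.

SQL:
SELECT a.title, b.name AS agent
FROM tickets a
INNER JOIN agents b ON a.agent_id = b.id

Result:
title         | agent
--------------+------
Login fails   | Nate 
Broken link   | Alice
Timeout error | Alice
Missing icon  | Nate 


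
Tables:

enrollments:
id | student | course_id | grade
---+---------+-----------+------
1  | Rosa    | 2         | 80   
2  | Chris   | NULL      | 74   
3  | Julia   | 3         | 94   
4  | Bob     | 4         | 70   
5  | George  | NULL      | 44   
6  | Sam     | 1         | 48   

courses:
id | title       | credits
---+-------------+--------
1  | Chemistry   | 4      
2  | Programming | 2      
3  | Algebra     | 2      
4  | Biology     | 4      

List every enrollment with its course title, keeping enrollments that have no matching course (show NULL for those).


LEFT JOIN keeps every row from enrollments (the left table); where course_id has no match in courses, the course columns become NULL. Walk through each enrollment:
  - enrollment 1 (Rosa): course_id=2 -> matches Programming
  - enrollment 2 (Chris): course_id=NULL, no match -> kept with NULL
  - enrollment 3 (Julia): course_id=3 -> matches Algebra
  - enrollment 4 (Bob): course_id=4 -> matches Biology
  - enrollment 5 (George): course_id=NULL, no match -> kept with NULL
  - enrollment 6 (Sam): course_id=1 -> matches Chemistry
All 6 rows appear; 2 have NULL course.

SQL:
SELECT a.student, b.title AS course
FROM enrollments a
LEFT JOIN courses b ON a.course_id = b.id

Result:
student | course     
--------+------------
Rosa    | Programming
Chris   | NULL       
Julia   | Algebra    
Bob     | Biology    
George  | NULL       
Sam     | Chemistry  


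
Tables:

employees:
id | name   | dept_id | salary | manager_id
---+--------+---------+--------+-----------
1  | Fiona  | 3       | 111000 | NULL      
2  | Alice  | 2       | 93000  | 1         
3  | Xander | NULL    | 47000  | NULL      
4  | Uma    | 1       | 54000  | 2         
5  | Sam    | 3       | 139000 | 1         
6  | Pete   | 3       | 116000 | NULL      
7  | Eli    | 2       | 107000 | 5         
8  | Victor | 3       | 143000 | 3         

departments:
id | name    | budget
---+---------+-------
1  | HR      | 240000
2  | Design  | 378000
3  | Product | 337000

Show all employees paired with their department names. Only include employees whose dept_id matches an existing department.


INNER JOIN keeps only employees rows whose dept_id matches an id in departments. Walk through each employee:
  - employee 1 (Fiona): dept_id=3 -> matches Product
  - employee 2 (Alice): dept_id=2 -> matches Design
  - employee 3 (Xander): dept_id=NULL, no match -> dropped
  - employee 4 (Uma): dept_id=1 -> matches HR
  - employee 5 (Sam): dept_id=3 -> matches Product
  - employee 6 (Pete): dept_id=3 -> matches Product
  - employee 7 (Eli): dept_id=2 -> matches Design
  - employee 8 (Victor): dept_id=3 -> matches Product
So 1 of 8 rows is dropped.

SQL:
SELECT a.name, b.name AS department
FROM employees a
INNER JOIN departments b ON a.dept_id = b.id

Result:
name   | department
-------+-----------
Fiona  | Product   
Alice  | Design    
Uma    | HR        
Sam    | Product   
Pete   | Product   
Eli    | Design    
Victor | Product   


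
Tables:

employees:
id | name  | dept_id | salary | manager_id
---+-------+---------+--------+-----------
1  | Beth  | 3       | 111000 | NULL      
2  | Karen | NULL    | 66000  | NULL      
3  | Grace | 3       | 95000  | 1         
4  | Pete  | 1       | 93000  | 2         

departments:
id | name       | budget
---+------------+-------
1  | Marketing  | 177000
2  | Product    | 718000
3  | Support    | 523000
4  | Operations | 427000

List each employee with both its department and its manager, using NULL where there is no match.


Two LEFT JOINs from the same base table employees: one to departments via dept_id, one to employees itself via manager_id. Both are LEFT so every employee is preserved.
Match against departments:
  - employee 1 (Beth): dept_id=3 -> matches Support
  - employee 2 (Karen): dept_id=NULL, no match -> kept with NULL
  - employee 3 (Grace): dept_id=3 -> matches Support
  - employee 4 (Pete): dept_id=1 -> matches Marketing
Match against employees (self):
  - employee 1 (Beth): manager_id=NULL -> NULL
  - employee 2 (Karen): manager_id=NULL -> NULL
  - employee 3 (Grace): manager_id=1 -> Beth
  - employee 4 (Pete): manager_id=2 -> Karen

SQL:
SELECT a.name, b.name AS department, c.name AS manager
FROM employees a
LEFT JOIN departments b ON a.dept_id = b.id
LEFT JOIN employees c ON a.manager_id = c.id

Result:
name  | department | manager
------+------------+--------
Beth  | Support    | NULL   
Karen | NULL       | NULL   
Grace | Support    | Beth   
Pete  | Marketing  | Karen  


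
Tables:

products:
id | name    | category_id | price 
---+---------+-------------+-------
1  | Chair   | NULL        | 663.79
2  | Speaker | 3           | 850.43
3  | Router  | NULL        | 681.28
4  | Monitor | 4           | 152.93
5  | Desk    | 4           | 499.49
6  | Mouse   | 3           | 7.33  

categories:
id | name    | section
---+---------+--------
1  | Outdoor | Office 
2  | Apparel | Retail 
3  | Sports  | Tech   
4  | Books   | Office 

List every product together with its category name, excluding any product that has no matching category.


INNER JOIN keeps only products rows whose category_id matches an id in categories. Walk through each product:
  - product 1 (Chair): category_id=NULL, no match -> dropped
  - product 2 (Speaker): category_id=3 -> matches Sports
  - product 3 (Router): category_id=NULL, no match -> dropped
  - product 4 (Monitor): category_id=4 -> matches Books
  - product 5 (Desk): category_id=4 -> matches Books
  - product 6 (Mouse): category_id=3 -> matches Sports
So 2 of 6 rows are dropped.

SQL:
SELECT a.name, b.name AS category
FROM products a
INNER JOIN categories b ON a.category_id = b.id

Result:
name    | category
--------+---------
Speaker | Sports  
Monitor | Books   
Desk    | Books   
Mouse   | Sports  


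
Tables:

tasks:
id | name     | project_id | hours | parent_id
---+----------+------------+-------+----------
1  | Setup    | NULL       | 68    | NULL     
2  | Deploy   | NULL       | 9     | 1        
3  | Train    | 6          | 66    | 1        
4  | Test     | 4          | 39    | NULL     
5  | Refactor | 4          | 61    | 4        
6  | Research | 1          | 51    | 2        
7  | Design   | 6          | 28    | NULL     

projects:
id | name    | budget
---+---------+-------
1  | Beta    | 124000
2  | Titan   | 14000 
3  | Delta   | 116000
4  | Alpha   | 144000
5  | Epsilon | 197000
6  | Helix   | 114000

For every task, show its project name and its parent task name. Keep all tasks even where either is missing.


Two LEFT JOINs from the same base table tasks: one to projects via project_id, one to tasks itself via parent_id. Both are LEFT so every task is preserved.
Match against projects:
  - task 1 (Setup): project_id=NULL, no match -> kept with NULL
  - task 2 (Deploy): project_id=NULL, no match -> kept with NULL
  - task 3 (Train): project_id=6 -> matches Helix
  - task 4 (Test): project_id=4 -> matches Alpha
  - task 5 (Refactor): project_id=4 -> matches Alpha
  - task 6 (Research): project_id=1 -> matches Beta
  - task 7 (Design): project_id=6 -> matches Helix
Match against tasks (self):
  - task 1 (Setup): parent_id=NULL -> NULL
  - task 2 (Deploy): parent_id=1 -> Setup
  - task 3 (Train): parent_id=1 -> Setup
  - task 4 (Test): parent_id=NULL -> NULL
  - task 5 (Refactor): parent_id=4 -> Test
  - task 6 (Research): parent_id=2 -> Deploy
  - task 7 (Design): parent_id=NULL -> NULL

SQL:
SELECT a.name, b.name AS project, c.name AS parent
FROM tasks a
LEFT JOIN projects b ON a.project_id = b.id
LEFT JOIN tasks c ON a.parent_id = c.id

Result:
name     | project | parent
---------+---------+-------
Setup    | NULL    | NULL  
Deploy   | NULL    | Setup 
Train    | Helix   | Setup 
Test     | Alpha   | NULL  
Refactor | Alpha   | Test  
Research | Beta    | Deploy
Design   | Helix   | NULL  


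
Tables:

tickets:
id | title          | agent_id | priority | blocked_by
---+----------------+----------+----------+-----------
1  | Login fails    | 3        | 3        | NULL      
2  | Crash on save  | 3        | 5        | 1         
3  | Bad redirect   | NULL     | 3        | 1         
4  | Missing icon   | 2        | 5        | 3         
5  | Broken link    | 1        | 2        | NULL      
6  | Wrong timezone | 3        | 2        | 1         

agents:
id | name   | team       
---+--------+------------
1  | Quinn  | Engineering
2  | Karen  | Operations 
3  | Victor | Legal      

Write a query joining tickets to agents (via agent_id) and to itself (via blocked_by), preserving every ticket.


Two LEFT JOINs from the same base table tickets: one to agents via agent_id, one to tickets itself via blocked_by. Both are LEFT so every ticket is preserved.
Match against agents:
  - ticket 1 (Login fails): agent_id=3 -> matches Victor
  - ticket 2 (Crash on save): agent_id=3 -> matches Victor
  - ticket 3 (Bad redirect): agent_id=NULL, no match -> kept with NULL
  - ticket 4 (Missing icon): agent_id=2 -> matches Karen
  - ticket 5 (Broken link): agent_id=1 -> matches Quinn
  - ticket 6 (Wrong timezone): agent_id=3 -> matches Victor
Match against tickets (self):
  - ticket 1 (Login fails): blocked_by=NULL -> NULL
  - ticket 2 (Crash on save): blocked_by=1 -> Login fails
  - ticket 3 (Bad redirect): blocked_by=1 -> Login fails
  - ticket 4 (Missing icon): blocked_by=3 -> Bad redirect
  - ticket 5 (Broken link): blocked_by=NULL -> NULL
  - ticket 6 (Wrong timezone): blocked_by=1 -> Login fails

SQL:
SELECT a.title, b.name AS agent, c.title AS blocked_by
FROM tickets a
LEFT JOIN agents b ON a.agent_id = b.id
LEFT JOIN tickets c ON a.blocked_by = c.id

Result:
title          | agent  | blocked_by  
---------------+--------+-------------
Login fails    | Victor | NULL        
Crash on save  | Victor | Login fails 
Bad redirect   | NULL   | Login fails 
Missing icon   | Karen  | Bad redirect
Broken link    | Quinn  | NULL        
Wrong timezone | Victor | Login fails 


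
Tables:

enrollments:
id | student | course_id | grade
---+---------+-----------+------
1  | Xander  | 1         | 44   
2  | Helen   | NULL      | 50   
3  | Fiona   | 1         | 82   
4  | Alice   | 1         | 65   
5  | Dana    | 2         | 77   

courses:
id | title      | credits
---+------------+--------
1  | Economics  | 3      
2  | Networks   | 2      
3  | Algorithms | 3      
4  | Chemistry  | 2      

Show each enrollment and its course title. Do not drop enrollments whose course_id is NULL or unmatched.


LEFT JOIN keeps every row from enrollments (the left table); where course_id has no match in courses, the course columns become NULL. Walk through each enrollment:
  - enrollment 1 (Xander): course_id=1 -> matches Economics
  - enrollment 2 (Helen): course_id=NULL, no match -> kept with NULL
  - enrollment 3 (Fiona): course_id=1 -> matches Economics
  - enrollment 4 (Alice): course_id=1 -> matches Economics
  - enrollment 5 (Dana): course_id=2 -> matches Networks
All 5 rows appear; 1 has NULL course.

SQL:
SELECT a.student, b.title AS course
FROM enrollments a
LEFT JOIN courses b ON a.course_id = b.id

Result:
student | course   
--------+----------
Xander  | Economics
Helen   | NULL     
Fiona   | Economics
Alice   | Economics
Dana    | Networks 


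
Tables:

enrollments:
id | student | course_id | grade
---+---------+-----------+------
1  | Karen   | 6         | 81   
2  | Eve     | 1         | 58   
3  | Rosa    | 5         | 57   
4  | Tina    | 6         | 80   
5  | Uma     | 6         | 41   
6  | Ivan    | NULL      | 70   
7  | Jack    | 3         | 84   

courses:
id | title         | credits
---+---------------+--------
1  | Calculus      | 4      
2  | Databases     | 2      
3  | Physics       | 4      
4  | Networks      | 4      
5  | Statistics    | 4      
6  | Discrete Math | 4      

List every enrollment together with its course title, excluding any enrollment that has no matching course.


INNER JOIN keeps only enrollments rows whose course_id matches an id in courses. Walk through each enrollment:
  - enrollment 1 (Karen): course_id=6 -> matches Discrete Math
  - enrollment 2 (Eve): course_id=1 -> matches Calculus
  - enrollment 3 (Rosa): course_id=5 -> matches Statistics
  - enrollment 4 (Tina): course_id=6 -> matches Discrete Math
  - enrollment 5 (Uma): course_id=6 -> matches Discrete Math
  - enrollment 6 (Ivan): course_id=NULL, no match -> dropped
  - enrollment 7 (Jack): course_id=3 -> matches Physics
So 1 of 7 rows is dropped.

SQL:
SELECT a.student, b.title AS course
FROM enrollments a
INNER JOIN courses b ON a.course_id = b.id

Result:
student | course       
--------+--------------
Karen   | Discrete Math
Eve     | Calculus     
Rosa    | Statistics   
Tina    | Discrete Math
Uma     | Discrete Math
Jack    | Physics      


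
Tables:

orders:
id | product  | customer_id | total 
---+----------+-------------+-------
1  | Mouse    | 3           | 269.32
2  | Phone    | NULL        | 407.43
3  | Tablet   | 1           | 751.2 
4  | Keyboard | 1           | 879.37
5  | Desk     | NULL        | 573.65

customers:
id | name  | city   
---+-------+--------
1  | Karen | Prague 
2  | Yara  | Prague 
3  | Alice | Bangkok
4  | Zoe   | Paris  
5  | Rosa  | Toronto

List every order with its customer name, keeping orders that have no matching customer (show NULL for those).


LEFT JOIN keeps every row from orders (the left table); where customer_id has no match in customers, the customer columns become NULL. Walk through each order:
  - order 1 (Mouse): customer_id=3 -> matches Alice
  - order 2 (Phone): customer_id=NULL, no match -> kept with NULL
  - order 3 (Tablet): customer_id=1 -> matches Karen
  - order 4 (Keyboard): customer_id=1 -> matches Karen
  - order 5 (Desk): customer_id=NULL, no match -> kept with NULL
All 5 rows appear; 2 have NULL customer.

SQL:
SELECT a.product, b.name AS customer
FROM orders a
LEFT JOIN customers b ON a.customer_id = b.id

Result:
product  | customer
---------+---------
Mouse    | Alice   
Phone    | NULL    
Tablet   | Karen   
Keyboard | Karen   
Desk     | NULL    


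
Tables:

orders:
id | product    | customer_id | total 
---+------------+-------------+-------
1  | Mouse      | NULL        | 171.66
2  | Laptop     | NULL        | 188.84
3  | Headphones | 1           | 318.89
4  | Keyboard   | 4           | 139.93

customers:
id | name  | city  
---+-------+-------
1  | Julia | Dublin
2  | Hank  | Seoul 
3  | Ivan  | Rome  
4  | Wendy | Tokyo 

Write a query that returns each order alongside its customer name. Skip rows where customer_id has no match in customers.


INNER JOIN keeps only orders rows whose customer_id matches an id in customers. Walk through each order:
  - order 1 (Mouse): customer_id=NULL, no match -> dropped
  - order 2 (Laptop): customer_id=NULL, no match -> dropped
  - order 3 (Headphones): customer_id=1 -> matches Julia
  - order 4 (Keyboard): customer_id=4 -> matches Wendy
So 2 of 4 rows are dropped.

SQL:
SELECT a.product, b.name AS customer
FROM orders a
INNER JOIN customers b ON a.customer_id = b.id

Result:
product    | customer
-----------+---------
Headphones | Julia   
Keyboard   | Wendy   


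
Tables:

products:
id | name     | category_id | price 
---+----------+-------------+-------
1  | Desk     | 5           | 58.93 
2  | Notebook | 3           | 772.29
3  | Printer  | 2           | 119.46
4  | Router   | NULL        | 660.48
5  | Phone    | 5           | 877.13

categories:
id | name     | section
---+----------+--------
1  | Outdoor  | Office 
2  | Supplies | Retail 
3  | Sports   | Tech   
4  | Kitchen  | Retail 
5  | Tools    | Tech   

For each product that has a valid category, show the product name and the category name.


INNER JOIN keeps only products rows whose category_id matches an id in categories. Walk through each product:
  - product 1 (Desk): category_id=5 -> matches Tools
  - product 2 (Notebook): category_id=3 -> matches Sports
  - product 3 (Printer): category_id=2 -> matches Supplies
  - product 4 (Router): category_id=NULL, no match -> dropped
  - product 5 (Phone): category_id=5 -> matches Tools
So 1 of 5 rows is dropped.

SQL:
SELECT a.name, b.name AS category
FROM products a
INNER JOIN categories b ON a.category_id = b.id

Result:
name     | category
---------+---------
Desk     | Tools   
Notebook | Sports  
Printer  | Supplies
Phone    | Tools   


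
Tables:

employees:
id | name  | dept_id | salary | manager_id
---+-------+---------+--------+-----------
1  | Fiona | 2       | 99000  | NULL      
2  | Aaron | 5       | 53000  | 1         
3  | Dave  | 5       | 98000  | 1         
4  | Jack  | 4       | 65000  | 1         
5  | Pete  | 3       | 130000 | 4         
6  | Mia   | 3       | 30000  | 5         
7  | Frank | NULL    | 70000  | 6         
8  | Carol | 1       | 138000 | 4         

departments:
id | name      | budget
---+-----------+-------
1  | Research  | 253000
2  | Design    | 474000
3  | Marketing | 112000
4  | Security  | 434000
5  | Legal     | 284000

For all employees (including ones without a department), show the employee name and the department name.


LEFT JOIN keeps every row from employees (the left table); where dept_id has no match in departments, the department columns become NULL. Walk through each employee:
  - employee 1 (Fiona): dept_id=2 -> matches Design
  - employee 2 (Aaron): dept_id=5 -> matches Legal
  - employee 3 (Dave): dept_id=5 -> matches Legal
  - employee 4 (Jack): dept_id=4 -> matches Security
  - employee 5 (Pete): dept_id=3 -> matches Marketing
  - employee 6 (Mia): dept_id=3 -> matches Marketing
  - employee 7 (Frank): dept_id=NULL, no match -> kept with NULL
  - employee 8 (Carol): dept_id=1 -> matches Research
All 8 rows appear; 1 has NULL department.

SQL:
SELECT a.name, b.name AS department
FROM employees a
LEFT JOIN departments b ON a.dept_id = b.id

Result:
name  | department
------+-----------
Fiona | Design    
Aaron | Legal     
Dave  | Legal     
Jack  | Security  
Pete  | Marketing 
Mia   | Marketing 
Frank | NULL      
Carol | Research  


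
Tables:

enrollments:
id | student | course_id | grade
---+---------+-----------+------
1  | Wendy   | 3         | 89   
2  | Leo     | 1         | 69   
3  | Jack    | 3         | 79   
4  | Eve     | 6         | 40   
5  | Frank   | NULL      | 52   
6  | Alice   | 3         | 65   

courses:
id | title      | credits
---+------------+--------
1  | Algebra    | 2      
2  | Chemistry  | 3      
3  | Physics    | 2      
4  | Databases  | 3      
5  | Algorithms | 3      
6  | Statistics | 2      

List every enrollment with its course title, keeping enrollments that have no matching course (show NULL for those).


LEFT JOIN keeps every row from enrollments (the left table); where course_id has no match in courses, the course columns become NULL. Walk through each enrollment:
  - enrollment 1 (Wendy): course_id=3 -> matches Physics
  - enrollment 2 (Leo): course_id=1 -> matches Algebra
  - enrollment 3 (Jack): course_id=3 -> matches Physics
  - enrollment 4 (Eve): course_id=6 -> matches Statistics
  - enrollment 5 (Frank): course_id=NULL, no match -> kept with NULL
  - enrollment 6 (Alice): course_id=3 -> matches Physics
All 6 rows appear; 1 has NULL course.

SQL:
SELECT a.student, b.title AS course
FROM enrollments a
LEFT JOIN courses b ON a.course_id = b.id

Result:
student | course    
--------+-----------
Wendy   | Physics   
Leo     | Algebra   
Jack    | Physics   
Eve     | Statistics
Frank   | NULL      
Alice   | Physics   


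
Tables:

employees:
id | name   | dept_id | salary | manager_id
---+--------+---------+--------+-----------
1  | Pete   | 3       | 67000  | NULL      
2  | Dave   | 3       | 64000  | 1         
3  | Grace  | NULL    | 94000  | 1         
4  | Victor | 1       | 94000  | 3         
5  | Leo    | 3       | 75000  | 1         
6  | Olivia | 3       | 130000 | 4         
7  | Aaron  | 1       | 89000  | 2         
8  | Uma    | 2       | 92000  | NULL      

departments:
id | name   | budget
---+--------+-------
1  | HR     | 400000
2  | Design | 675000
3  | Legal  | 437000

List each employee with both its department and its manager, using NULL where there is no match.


Two LEFT JOINs from the same base table employees: one to departments via dept_id, one to employees itself via manager_id. Both are LEFT so every employee is preserved.
Match against departments:
  - employee 1 (Pete): dept_id=3 -> matches Legal
  - employee 2 (Dave): dept_id=3 -> matches Legal
  - employee 3 (Grace): dept_id=NULL, no match -> kept with NULL
  - employee 4 (Victor): dept_id=1 -> matches HR
  - employee 5 (Leo): dept_id=3 -> matches Legal
  - employee 6 (Olivia): dept_id=3 -> matches Legal
  - employee 7 (Aaron): dept_id=1 -> matches HR
  - employee 8 (Uma): dept_id=2 -> matches Design
Match against employees (self):
  - employee 1 (Pete): manager_id=NULL -> NULL
  - employee 2 (Dave): manager_id=1 -> Pete
  - employee 3 (Grace): manager_id=1 -> Pete
  - employee 4 (Victor): manager_id=3 -> Grace
  - employee 5 (Leo): manager_id=1 -> Pete
  - employee 6 (Olivia): manager_id=4 -> Victor
  - employee 7 (Aaron): manager_id=2 -> Dave
  - employee 8 (Uma): manager_id=NULL -> NULL

SQL:
SELECT a.name, b.name AS department, c.name AS manager
FROM employees a
LEFT JOIN departments b ON a.dept_id = b.id
LEFT JOIN employees c ON a.manager_id = c.id

Result:
name   | department | manager
-------+------------+--------
Pete   | Legal      | NULL   
Dave   | Legal      | Pete   
Grace  | NULL       | Pete   
Victor | HR         | Grace  
Leo    | Legal      | Pete   
Olivia | Legal      | Victor 
Aaron  | HR         | Dave   
Uma    | Design     | NULL   


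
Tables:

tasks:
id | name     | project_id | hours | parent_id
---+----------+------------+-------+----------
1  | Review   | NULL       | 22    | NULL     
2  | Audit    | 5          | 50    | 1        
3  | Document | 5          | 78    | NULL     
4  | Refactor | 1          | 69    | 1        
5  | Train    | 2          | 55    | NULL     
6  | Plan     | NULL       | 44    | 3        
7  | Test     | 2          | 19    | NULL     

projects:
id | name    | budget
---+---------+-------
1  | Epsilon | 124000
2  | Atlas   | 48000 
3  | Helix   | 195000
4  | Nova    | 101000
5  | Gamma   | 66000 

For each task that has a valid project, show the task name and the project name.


INNER JOIN keeps only tasks rows whose project_id matches an id in projects. Walk through each task:
  - task 1 (Review): project_id=NULL, no match -> dropped
  - task 2 (Audit): project_id=5 -> matches Gamma
  - task 3 (Document): project_id=5 -> matches Gamma
  - task 4 (Refactor): project_id=1 -> matches Epsilon
  - task 5 (Train): project_id=2 -> matches Atlas
  - task 6 (Plan): project_id=NULL, no match -> dropped
  - task 7 (Test): project_id=2 -> matches Atlas
So 2 of 7 rows are dropped.

SQL:
SELECT a.name, b.name AS project
FROM tasks a
INNER JOIN projects b ON a.project_id = b.id

Result:
name     | project
---------+--------
Audit    | Gamma  
Document | Gamma  
Refactor | Epsilon
Train    | Atlas  
Test     | Atlas  


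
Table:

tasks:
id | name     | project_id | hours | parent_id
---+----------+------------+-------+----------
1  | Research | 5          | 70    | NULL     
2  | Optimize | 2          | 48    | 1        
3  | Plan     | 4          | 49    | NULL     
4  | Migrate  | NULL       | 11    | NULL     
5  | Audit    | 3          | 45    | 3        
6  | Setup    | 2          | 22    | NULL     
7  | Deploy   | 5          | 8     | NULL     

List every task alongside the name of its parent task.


This is a self-join: tasks is joined to a second copy of itself, matching each row's parent_id to another row's id. Use LEFT JOIN so rows with parent_id=NULL are kept.
  - task 1 (Research): parent_id=NULL -> NULL
  - task 2 (Optimize): parent_id=1 -> Research
  - task 3 (Plan): parent_id=NULL -> NULL
  - task 4 (Migrate): parent_id=NULL -> NULL
  - task 5 (Audit): parent_id=3 -> Plan
  - task 6 (Setup): parent_id=NULL -> NULL
  - task 7 (Deploy): parent_id=NULL -> NULL

SQL:
SELECT a.name AS item, b.name AS parent
FROM tasks a
LEFT JOIN tasks b ON a.parent_id = b.id

Result:
item     | parent  
---------+---------
Research | NULL    
Optimize | Research
Plan     | NULL    
Migrate  | NULL    
Audit    | Plan    
Setup    | NULL    
Deploy   | NULL    


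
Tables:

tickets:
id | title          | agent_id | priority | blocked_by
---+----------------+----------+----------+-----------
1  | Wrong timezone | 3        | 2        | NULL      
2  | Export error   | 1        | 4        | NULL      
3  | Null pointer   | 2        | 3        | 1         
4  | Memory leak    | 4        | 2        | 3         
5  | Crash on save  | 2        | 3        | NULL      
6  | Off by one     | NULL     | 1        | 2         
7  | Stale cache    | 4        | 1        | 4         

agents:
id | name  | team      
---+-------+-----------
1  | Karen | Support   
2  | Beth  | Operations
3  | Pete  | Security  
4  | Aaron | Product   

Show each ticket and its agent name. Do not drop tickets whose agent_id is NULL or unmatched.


LEFT JOIN keeps every row from tickets (the left table); where agent_id has no match in agents, the agent columns become NULL. Walk through each ticket:
  - ticket 1 (Wrong timezone): agent_id=3 -> matches Pete
  - ticket 2 (Export error): agent_id=1 -> matches Karen
  - ticket 3 (Null pointer): agent_id=2 -> matches Beth
  - ticket 4 (Memory leak): agent_id=4 -> matches Aaron
  - ticket 5 (Crash on save): agent_id=2 -> matches Beth
  - ticket 6 (Off by one): agent_id=NULL, no match -> kept with NULL
  - ticket 7 (Stale cache): agent_id=4 -> matches Aaron
All 7 rows appear; 1 has NULL agent.

SQL:
SELECT a.title, b.name AS agent
FROM tickets a
LEFT JOIN agents b ON a.agent_id = b.id

Result:
title          | agent
---------------+------
Wrong timezone | Pete 
Export error   | Karen
Null pointer   | Beth 
Memory leak    | Aaron
Crash on save  | Beth 
Off by one     | NULL 
Stale cache    | Aaron
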